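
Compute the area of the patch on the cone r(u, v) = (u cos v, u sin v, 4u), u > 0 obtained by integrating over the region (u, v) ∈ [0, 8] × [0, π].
Area = 32*sqrt(17)*pi

Area = ∫∫ √(EG − F²) du dv with √(EG − F²) = sqrt(17)*Abs(u). Integrating over [0, 8] × [0, π] gives 32*sqrt(17)*pi.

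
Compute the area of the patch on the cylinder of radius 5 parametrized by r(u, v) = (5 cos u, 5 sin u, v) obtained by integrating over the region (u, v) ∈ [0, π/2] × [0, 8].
Area = 20*pi

Area = ∫∫ √(EG − F²) du dv with √(EG − F²) = 5. Integrating over [0, π/2] × [0, 8] gives 20*pi.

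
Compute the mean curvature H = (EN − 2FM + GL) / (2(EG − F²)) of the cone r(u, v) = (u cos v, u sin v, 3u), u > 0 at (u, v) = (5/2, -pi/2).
H = 3*sqrt(10)/50

With E = 10, F = 0, G = u^2, L = 0, M = 0, N = 3*sqrt(10)*u^2/(10*Abs(u)), assemble
  H = (EN − 2FM + GL) / (2(EG − F²)) = 3*sqrt(10)/(20*Abs(u)).
At (u, v) = (5/2, -pi/2): H = 3*sqrt(10)/50.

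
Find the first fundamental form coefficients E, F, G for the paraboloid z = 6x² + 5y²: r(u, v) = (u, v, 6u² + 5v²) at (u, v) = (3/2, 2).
E = 325;  F = 360;  G = 401

Partials: r_u = (1, 0, 12*u), r_v = (0, 1, 10*v). As functions of (u, v):
  E = r_u · r_u = 144*u^2 + 1,
  F = r_u · r_v = 120*u*v,
  G = r_v · r_v = 100*v^2 + 1.
Evaluating at (u, v) = (3/2, 2): E = 325, F = 360, G = 401.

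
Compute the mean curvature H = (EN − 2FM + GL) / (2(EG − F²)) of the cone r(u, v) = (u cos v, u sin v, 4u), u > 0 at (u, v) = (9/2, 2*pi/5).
H = 4*sqrt(17)/153

With E = 17, F = 0, G = u^2, L = 0, M = 0, N = 4*sqrt(17)*u^2/(17*Abs(u)), assemble
  H = (EN − 2FM + GL) / (2(EG − F²)) = 2*sqrt(17)/(17*Abs(u)).
At (u, v) = (9/2, 2*pi/5): H = 4*sqrt(17)/153.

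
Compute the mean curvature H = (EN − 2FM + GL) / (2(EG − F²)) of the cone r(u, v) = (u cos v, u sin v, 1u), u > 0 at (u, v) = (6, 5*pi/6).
H = sqrt(2)/24

With E = 2, F = 0, G = u^2, L = 0, M = 0, N = sqrt(2)*u^2/(2*Abs(u)), assemble
  H = (EN − 2FM + GL) / (2(EG − F²)) = sqrt(2)/(4*Abs(u)).
At (u, v) = (6, 5*pi/6): H = sqrt(2)/24.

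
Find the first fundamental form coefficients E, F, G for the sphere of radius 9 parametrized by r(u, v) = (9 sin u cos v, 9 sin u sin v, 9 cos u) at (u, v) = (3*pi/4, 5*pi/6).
E = 81;  F = 0;  G = 81/2

Partials: r_u = (9*cos(u)*cos(v), 9*sin(v)*cos(u), -9*sin(u)), r_v = (-9*sin(u)*sin(v), 9*sin(u)*cos(v), 0). As functions of (u, v):
  E = r_u · r_u = 81,
  F = r_u · r_v = 0,
  G = r_v · r_v = 81*sin(u)^2.
Evaluating at (u, v) = (3*pi/4, 5*pi/6): E = 81, F = 0, G = 81/2.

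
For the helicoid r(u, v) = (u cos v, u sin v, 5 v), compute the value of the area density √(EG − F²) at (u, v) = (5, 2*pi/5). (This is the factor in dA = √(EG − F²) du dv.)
√(EG − F²)|_{(5, 2*pi/5)} = 5*sqrt(2)

E = 1, F = 0, G = u^2 + 25, so EG − F² = u^2 + 25. Taking the positive square root: √(EG − F²) = sqrt(u^2 + 25). At (u, v) = (5, 2*pi/5): 5*sqrt(2).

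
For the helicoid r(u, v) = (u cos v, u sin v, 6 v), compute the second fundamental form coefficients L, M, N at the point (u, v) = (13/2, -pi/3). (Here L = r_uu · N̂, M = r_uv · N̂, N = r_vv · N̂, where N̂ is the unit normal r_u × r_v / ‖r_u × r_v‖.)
L = 0;  M = -12*sqrt(313)/313;  N = 0

Compute the unit normal N̂(u, v) = (6*sin(v)/sqrt(u^2 + 36), -6*cos(v)/sqrt(u^2 + 36), u/sqrt(u^2 + 36)), and the second partials r_uu, r_uv, r_vv. Take dot products:
  L(u, v) = r_uu · N̂ = 0,
  M(u, v) = r_uv · N̂ = -6/sqrt(u^2 + 36),
  N(u, v) = r_vv · N̂ = 0.
Evaluating at (u, v) = (13/2, -pi/3):
  L = 0, M = -12*sqrt(313)/313, N = 0.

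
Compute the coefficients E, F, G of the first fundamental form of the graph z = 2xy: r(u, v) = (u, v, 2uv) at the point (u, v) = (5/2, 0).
E = 1;  F = 0;  G = 26

Partials: r_u = (1, 0, 2*v), r_v = (0, 1, 2*u). As functions of (u, v):
  E = r_u · r_u = 4*v^2 + 1,
  F = r_u · r_v = 4*u*v,
  G = r_v · r_v = 4*u^2 + 1.
Evaluating at (u, v) = (5/2, 0): E = 1, F = 0, G = 26.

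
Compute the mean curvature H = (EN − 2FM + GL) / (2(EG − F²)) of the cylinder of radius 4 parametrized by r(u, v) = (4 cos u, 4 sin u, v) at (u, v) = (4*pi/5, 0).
H = -1/8

With E = 16, F = 0, G = 1, L = -4, M = 0, N = 0, assemble
  H = (EN − 2FM + GL) / (2(EG − F²)) = -1/8.
At (u, v) = (4*pi/5, 0): H = -1/8.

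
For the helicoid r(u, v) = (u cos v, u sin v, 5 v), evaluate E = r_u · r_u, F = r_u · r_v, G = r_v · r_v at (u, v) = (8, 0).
E = 1;  F = 0;  G = 89

Partials: r_u = (cos(v), sin(v), 0), r_v = (-u*sin(v), u*cos(v), 5). As functions of (u, v):
  E = r_u · r_u = 1,
  F = r_u · r_v = 0,
  G = r_v · r_v = u^2 + 25.
Evaluating at (u, v) = (8, 0): E = 1, F = 0, G = 89.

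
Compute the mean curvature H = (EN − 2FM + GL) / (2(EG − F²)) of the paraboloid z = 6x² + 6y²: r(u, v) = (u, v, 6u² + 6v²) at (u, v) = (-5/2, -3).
H = 13188*sqrt(13)/371293

With E = 144*u^2 + 1, F = 144*u*v, G = 144*v^2 + 1, L = 12/sqrt(144*u^2 + 144*v^2 + 1), M = 0, N = 12/sqrt(144*u^2 + 144*v^2 + 1), assemble
  H = (EN − 2FM + GL) / (2(EG − F²)) = 12*(72*u^2 + 72*v^2 + 1)/(144*u^2 + 144*v^2 + 1)^(3/2).
At (u, v) = (-5/2, -3): H = 13188*sqrt(13)/371293.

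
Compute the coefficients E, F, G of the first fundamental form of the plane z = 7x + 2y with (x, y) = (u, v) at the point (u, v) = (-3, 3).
E = 50;  F = 14;  G = 5

Partials: r_u = (1, 0, 7), r_v = (0, 1, 2). As functions of (u, v):
  E = r_u · r_u = 50,
  F = r_u · r_v = 14,
  G = r_v · r_v = 5.
Evaluating at (u, v) = (-3, 3): E = 50, F = 14, G = 5.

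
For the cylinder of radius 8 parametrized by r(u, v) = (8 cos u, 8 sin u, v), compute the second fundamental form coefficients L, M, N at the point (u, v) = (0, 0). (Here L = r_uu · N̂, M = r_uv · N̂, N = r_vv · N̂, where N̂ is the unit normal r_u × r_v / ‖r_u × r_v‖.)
L = -8;  M = 0;  N = 0

Compute the unit normal N̂(u, v) = (cos(u), sin(u), 0), and the second partials r_uu, r_uv, r_vv. Take dot products:
  L(u, v) = r_uu · N̂ = -8,
  M(u, v) = r_uv · N̂ = 0,
  N(u, v) = r_vv · N̂ = 0.
Evaluating at (u, v) = (0, 0):
  L = -8, M = 0, N = 0.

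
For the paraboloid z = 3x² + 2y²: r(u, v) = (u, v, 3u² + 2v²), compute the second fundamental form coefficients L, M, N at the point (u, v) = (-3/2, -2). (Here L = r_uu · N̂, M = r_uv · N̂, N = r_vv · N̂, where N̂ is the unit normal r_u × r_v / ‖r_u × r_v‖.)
L = 3*sqrt(146)/73;  M = 0;  N = 2*sqrt(146)/73

Compute the unit normal N̂(u, v) = (-6*u/sqrt(36*u^2 + 16*v^2 + 1), -4*v/sqrt(36*u^2 + 16*v^2 + 1), 1/sqrt(36*u^2 + 16*v^2 + 1)), and the second partials r_uu, r_uv, r_vv. Take dot products:
  L(u, v) = r_uu · N̂ = 6/sqrt(36*u^2 + 16*v^2 + 1),
  M(u, v) = r_uv · N̂ = 0,
  N(u, v) = r_vv · N̂ = 4/sqrt(36*u^2 + 16*v^2 + 1).
Evaluating at (u, v) = (-3/2, -2):
  L = 3*sqrt(146)/73, M = 0, N = 2*sqrt(146)/73.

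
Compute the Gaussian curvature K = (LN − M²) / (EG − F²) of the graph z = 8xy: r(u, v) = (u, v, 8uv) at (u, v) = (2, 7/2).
K = -64/1083681

Coefficients of the first fundamental form: E = 64*v^2 + 1, F = 64*u*v, G = 64*u^2 + 1.
Coefficients of the second fundamental form: L = 0, M = 8/sqrt(64*u^2 + 64*v^2 + 1), N = 0.
Assemble K = (LN − M²)/(EG − F²) = -64/(4096*u^4 + 8192*u^2*v^2 + 128*u^2 + 4096*v^4 + 128*v^2 + 1). At (u, v) = (2, 7/2): K = -64/1083681.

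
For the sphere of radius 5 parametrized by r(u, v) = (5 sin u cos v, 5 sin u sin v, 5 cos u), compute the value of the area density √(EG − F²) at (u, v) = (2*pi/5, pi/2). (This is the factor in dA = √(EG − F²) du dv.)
√(EG − F²)|_{(2*pi/5, pi/2)} = 25*sqrt(2*sqrt(5) + 10)/4

E = 25, F = 0, G = 25*sin(u)^2, so EG − F² = 625*sin(u)^2. Taking the positive square root: √(EG − F²) = 25*Abs(sin(u)). At (u, v) = (2*pi/5, pi/2): 25*sqrt(2*sqrt(5) + 10)/4.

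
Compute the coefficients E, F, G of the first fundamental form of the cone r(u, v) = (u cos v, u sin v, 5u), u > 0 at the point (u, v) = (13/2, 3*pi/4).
E = 26;  F = 0;  G = 169/4

Partials: r_u = (cos(v), sin(v), 5), r_v = (-u*sin(v), u*cos(v), 0). As functions of (u, v):
  E = r_u · r_u = 26,
  F = r_u · r_v = 0,
  G = r_v · r_v = u^2.
Evaluating at (u, v) = (13/2, 3*pi/4): E = 26, F = 0, G = 169/4.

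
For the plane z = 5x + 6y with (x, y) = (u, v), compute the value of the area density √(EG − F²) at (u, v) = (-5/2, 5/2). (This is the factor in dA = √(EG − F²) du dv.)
√(EG − F²)|_{(-5/2, 5/2)} = sqrt(62)

E = 26, F = 30, G = 37, so EG − F² = 62. Taking the positive square root: √(EG − F²) = sqrt(62). At (u, v) = (-5/2, 5/2): sqrt(62).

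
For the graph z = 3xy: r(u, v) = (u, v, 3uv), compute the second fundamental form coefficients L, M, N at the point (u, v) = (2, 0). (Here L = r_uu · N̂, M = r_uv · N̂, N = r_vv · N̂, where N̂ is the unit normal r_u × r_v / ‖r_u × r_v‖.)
L = 0;  M = 3*sqrt(37)/37;  N = 0

Compute the unit normal N̂(u, v) = (-3*v/sqrt(9*u^2 + 9*v^2 + 1), -3*u/sqrt(9*u^2 + 9*v^2 + 1), 1/sqrt(9*u^2 + 9*v^2 + 1)), and the second partials r_uu, r_uv, r_vv. Take dot products:
  L(u, v) = r_uu · N̂ = 0,
  M(u, v) = r_uv · N̂ = 3/sqrt(9*u^2 + 9*v^2 + 1),
  N(u, v) = r_vv · N̂ = 0.
Evaluating at (u, v) = (2, 0):
  L = 0, M = 3*sqrt(37)/37, N = 0.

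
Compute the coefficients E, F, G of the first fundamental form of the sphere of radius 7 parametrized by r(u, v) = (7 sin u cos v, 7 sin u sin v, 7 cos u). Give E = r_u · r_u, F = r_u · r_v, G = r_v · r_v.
E = 49;  F = 0;  G = 49*sin(u)^2

Compute partials: r_u = (7*cos(u)*cos(v), 7*sin(v)*cos(u), -7*sin(u)), r_v = (-7*sin(u)*sin(v), 7*sin(u)*cos(v), 0). Then
  E = r_u · r_u = 49,
  F = r_u · r_v = 0,
  G = r_v · r_v = 49*sin(u)^2.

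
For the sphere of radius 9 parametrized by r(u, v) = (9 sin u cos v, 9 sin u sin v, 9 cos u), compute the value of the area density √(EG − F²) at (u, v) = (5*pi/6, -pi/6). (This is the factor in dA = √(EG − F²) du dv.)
√(EG − F²)|_{(5*pi/6, -pi/6)} = 81/2

E = 81, F = 0, G = 81*sin(u)^2, so EG − F² = 6561*sin(u)^2. Taking the positive square root: √(EG − F²) = 81*Abs(sin(u)). At (u, v) = (5*pi/6, -pi/6): 81/2.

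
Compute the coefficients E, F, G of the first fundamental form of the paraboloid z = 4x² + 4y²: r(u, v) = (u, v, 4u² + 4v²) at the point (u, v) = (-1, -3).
E = 65;  F = 192;  G = 577

Partials: r_u = (1, 0, 8*u), r_v = (0, 1, 8*v). As functions of (u, v):
  E = r_u · r_u = 64*u^2 + 1,
  F = r_u · r_v = 64*u*v,
  G = r_v · r_v = 64*v^2 + 1.
Evaluating at (u, v) = (-1, -3): E = 65, F = 192, G = 577.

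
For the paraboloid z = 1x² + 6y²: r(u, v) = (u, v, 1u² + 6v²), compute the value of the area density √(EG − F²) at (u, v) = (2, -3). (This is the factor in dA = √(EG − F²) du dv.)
√(EG − F²)|_{(2, -3)} = sqrt(1313)

E = 4*u^2 + 1, F = 24*u*v, G = 144*v^2 + 1, so EG − F² = 4*u^2 + 144*v^2 + 1. Taking the positive square root: √(EG − F²) = sqrt(4*u^2 + 144*v^2 + 1). At (u, v) = (2, -3): sqrt(1313).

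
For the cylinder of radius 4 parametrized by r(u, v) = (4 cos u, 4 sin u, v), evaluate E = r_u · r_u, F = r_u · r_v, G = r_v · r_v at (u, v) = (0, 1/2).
E = 16;  F = 0;  G = 1

Partials: r_u = (-4*sin(u), 4*cos(u), 0), r_v = (0, 0, 1). As functions of (u, v):
  E = r_u · r_u = 16,
  F = r_u · r_v = 0,
  G = r_v · r_v = 1.
Evaluating at (u, v) = (0, 1/2): E = 16, F = 0, G = 1.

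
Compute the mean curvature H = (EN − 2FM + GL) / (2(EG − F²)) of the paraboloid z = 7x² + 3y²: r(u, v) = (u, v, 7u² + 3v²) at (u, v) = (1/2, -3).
H = 2425*sqrt(374)/139876

With E = 196*u^2 + 1, F = 84*u*v, G = 36*v^2 + 1, L = 14/sqrt(196*u^2 + 36*v^2 + 1), M = 0, N = 6/sqrt(196*u^2 + 36*v^2 + 1), assemble
  H = (EN − 2FM + GL) / (2(EG − F²)) = 2*(294*u^2 + 126*v^2 + 5)/(196*u^2 + 36*v^2 + 1)^(3/2).
At (u, v) = (1/2, -3): H = 2425*sqrt(374)/139876.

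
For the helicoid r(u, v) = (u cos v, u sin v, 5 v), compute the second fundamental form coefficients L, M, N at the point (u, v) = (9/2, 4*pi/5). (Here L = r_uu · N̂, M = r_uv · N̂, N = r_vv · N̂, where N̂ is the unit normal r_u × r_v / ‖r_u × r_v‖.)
L = 0;  M = -10*sqrt(181)/181;  N = 0

Compute the unit normal N̂(u, v) = (5*sin(v)/sqrt(u^2 + 25), -5*cos(v)/sqrt(u^2 + 25), u/sqrt(u^2 + 25)), and the second partials r_uu, r_uv, r_vv. Take dot products:
  L(u, v) = r_uu · N̂ = 0,
  M(u, v) = r_uv · N̂ = -5/sqrt(u^2 + 25),
  N(u, v) = r_vv · N̂ = 0.
Evaluating at (u, v) = (9/2, 4*pi/5):
  L = 0, M = -10*sqrt(181)/181, N = 0.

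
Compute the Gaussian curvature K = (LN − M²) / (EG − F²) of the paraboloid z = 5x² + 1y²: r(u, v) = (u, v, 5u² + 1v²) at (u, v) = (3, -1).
K = 4/163805

Coefficients of the first fundamental form: E = 100*u^2 + 1, F = 20*u*v, G = 4*v^2 + 1.
Coefficients of the second fundamental form: L = 10/sqrt(100*u^2 + 4*v^2 + 1), M = 0, N = 2/sqrt(100*u^2 + 4*v^2 + 1).
Assemble K = (LN − M²)/(EG − F²) = 20/(10000*u^4 + 800*u^2*v^2 + 200*u^2 + 16*v^4 + 8*v^2 + 1). At (u, v) = (3, -1): K = 4/163805.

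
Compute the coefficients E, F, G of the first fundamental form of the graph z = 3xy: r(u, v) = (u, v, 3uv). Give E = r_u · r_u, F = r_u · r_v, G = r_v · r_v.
E = 9*v^2 + 1;  F = 9*u*v;  G = 9*u^2 + 1

Compute partials: r_u = (1, 0, 3*v), r_v = (0, 1, 3*u). Then
  E = r_u · r_u = 9*v^2 + 1,
  F = r_u · r_v = 9*u*v,
  G = r_v · r_v = 9*u^2 + 1.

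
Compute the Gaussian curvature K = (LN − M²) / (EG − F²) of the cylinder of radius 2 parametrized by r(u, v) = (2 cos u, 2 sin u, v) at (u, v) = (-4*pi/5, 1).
K = 0

Coefficients of the first fundamental form: E = 4, F = 0, G = 1.
Coefficients of the second fundamental form: L = -2, M = 0, N = 0.
Assemble K = (LN − M²)/(EG − F²) = 0. At (u, v) = (-4*pi/5, 1): K = 0.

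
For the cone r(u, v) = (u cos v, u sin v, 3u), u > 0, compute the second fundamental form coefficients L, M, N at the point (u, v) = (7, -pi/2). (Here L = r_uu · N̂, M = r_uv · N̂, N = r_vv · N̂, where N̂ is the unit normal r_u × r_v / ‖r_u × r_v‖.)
L = 0;  M = 0;  N = 21*sqrt(10)/10

Compute the unit normal N̂(u, v) = (-3*sqrt(10)*u*cos(v)/(10*Abs(u)), -3*sqrt(10)*u*sin(v)/(10*Abs(u)), sqrt(10)*u/(10*Abs(u))), and the second partials r_uu, r_uv, r_vv. Take dot products:
  L(u, v) = r_uu · N̂ = 0,
  M(u, v) = r_uv · N̂ = 0,
  N(u, v) = r_vv · N̂ = 3*sqrt(10)*u^2/(10*Abs(u)).
Evaluating at (u, v) = (7, -pi/2):
  L = 0, M = 0, N = 21*sqrt(10)/10.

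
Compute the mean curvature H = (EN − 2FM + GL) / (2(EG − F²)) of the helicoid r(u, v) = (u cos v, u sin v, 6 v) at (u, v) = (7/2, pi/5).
H = 0

With E = 1, F = 0, G = u^2 + 36, L = 0, M = -6/sqrt(u^2 + 36), N = 0, assemble
  H = (EN − 2FM + GL) / (2(EG − F²)) = 0.
At (u, v) = (7/2, pi/5): H = 0.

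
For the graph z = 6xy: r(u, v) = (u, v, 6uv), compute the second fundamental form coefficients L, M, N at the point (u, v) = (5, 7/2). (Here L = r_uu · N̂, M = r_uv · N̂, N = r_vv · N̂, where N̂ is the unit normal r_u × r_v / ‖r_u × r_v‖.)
L = 0;  M = 3*sqrt(1342)/671;  N = 0

Compute the unit normal N̂(u, v) = (-6*v/sqrt(36*u^2 + 36*v^2 + 1), -6*u/sqrt(36*u^2 + 36*v^2 + 1), 1/sqrt(36*u^2 + 36*v^2 + 1)), and the second partials r_uu, r_uv, r_vv. Take dot products:
  L(u, v) = r_uu · N̂ = 0,
  M(u, v) = r_uv · N̂ = 6/sqrt(36*u^2 + 36*v^2 + 1),
  N(u, v) = r_vv · N̂ = 0.
Evaluating at (u, v) = (5, 7/2):
  L = 0, M = 3*sqrt(1342)/671, N = 0.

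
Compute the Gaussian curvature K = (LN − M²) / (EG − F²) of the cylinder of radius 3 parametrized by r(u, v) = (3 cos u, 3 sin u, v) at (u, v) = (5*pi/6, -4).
K = 0

Coefficients of the first fundamental form: E = 9, F = 0, G = 1.
Coefficients of the second fundamental form: L = -3, M = 0, N = 0.
Assemble K = (LN − M²)/(EG − F²) = 0. At (u, v) = (5*pi/6, -4): K = 0.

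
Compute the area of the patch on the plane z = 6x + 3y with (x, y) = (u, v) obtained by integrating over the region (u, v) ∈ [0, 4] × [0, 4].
Area = 16*sqrt(46)

Area = ∫∫ √(EG − F²) du dv with √(EG − F²) = sqrt(46). Integrating over [0, 4] × [0, 4] gives 16*sqrt(46).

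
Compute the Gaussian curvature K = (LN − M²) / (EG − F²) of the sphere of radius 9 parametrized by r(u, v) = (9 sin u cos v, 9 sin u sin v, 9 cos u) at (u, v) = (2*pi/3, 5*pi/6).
K = 1/81

Coefficients of the first fundamental form: E = 81, F = 0, G = 81*sin(u)^2.
Coefficients of the second fundamental form: L = -9*sin(u)/Abs(sin(u)), M = 0, N = -9*sin(u)^3/Abs(sin(u)).
Assemble K = (LN − M²)/(EG − F²) = 1/81. At (u, v) = (2*pi/3, 5*pi/6): K = 1/81.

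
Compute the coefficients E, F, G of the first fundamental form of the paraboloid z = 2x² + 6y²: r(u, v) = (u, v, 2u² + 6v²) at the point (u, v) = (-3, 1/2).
E = 145;  F = -72;  G = 37

Partials: r_u = (1, 0, 4*u), r_v = (0, 1, 12*v). As functions of (u, v):
  E = r_u · r_u = 16*u^2 + 1,
  F = r_u · r_v = 48*u*v,
  G = r_v · r_v = 144*v^2 + 1.
Evaluating at (u, v) = (-3, 1/2): E = 145, F = -72, G = 37.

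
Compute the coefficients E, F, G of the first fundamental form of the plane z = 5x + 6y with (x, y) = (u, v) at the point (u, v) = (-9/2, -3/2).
E = 26;  F = 30;  G = 37

Partials: r_u = (1, 0, 5), r_v = (0, 1, 6). As functions of (u, v):
  E = r_u · r_u = 26,
  F = r_u · r_v = 30,
  G = r_v · r_v = 37.
Evaluating at (u, v) = (-9/2, -3/2): E = 26, F = 30, G = 37.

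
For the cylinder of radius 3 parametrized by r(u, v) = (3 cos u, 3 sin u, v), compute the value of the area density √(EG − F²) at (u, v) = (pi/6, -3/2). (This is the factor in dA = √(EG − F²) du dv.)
√(EG − F²)|_{(pi/6, -3/2)} = 3

E = 9, F = 0, G = 1, so EG − F² = 9. Taking the positive square root: √(EG − F²) = 3. At (u, v) = (pi/6, -3/2): 3.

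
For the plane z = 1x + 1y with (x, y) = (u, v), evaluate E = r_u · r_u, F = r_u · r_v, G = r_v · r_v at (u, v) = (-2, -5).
E = 2;  F = 1;  G = 2

Partials: r_u = (1, 0, 1), r_v = (0, 1, 1). As functions of (u, v):
  E = r_u · r_u = 2,
  F = r_u · r_v = 1,
  G = r_v · r_v = 2.
Evaluating at (u, v) = (-2, -5): E = 2, F = 1, G = 2.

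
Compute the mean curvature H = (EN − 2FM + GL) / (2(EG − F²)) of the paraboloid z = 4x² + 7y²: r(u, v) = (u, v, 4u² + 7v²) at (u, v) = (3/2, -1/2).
H = 1215*sqrt(194)/37636

With E = 64*u^2 + 1, F = 112*u*v, G = 196*v^2 + 1, L = 8/sqrt(64*u^2 + 196*v^2 + 1), M = 0, N = 14/sqrt(64*u^2 + 196*v^2 + 1), assemble
  H = (EN − 2FM + GL) / (2(EG − F²)) = (448*u^2 + 784*v^2 + 11)/(64*u^2 + 196*v^2 + 1)^(3/2).
At (u, v) = (3/2, -1/2): H = 1215*sqrt(194)/37636.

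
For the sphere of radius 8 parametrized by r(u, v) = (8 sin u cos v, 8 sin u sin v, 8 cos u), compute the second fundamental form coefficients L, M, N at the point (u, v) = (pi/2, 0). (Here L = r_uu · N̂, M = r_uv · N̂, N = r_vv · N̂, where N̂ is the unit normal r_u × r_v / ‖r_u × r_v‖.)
L = -8;  M = 0;  N = -8

Compute the unit normal N̂(u, v) = (sin(u)^2*cos(v)/Abs(sin(u)), sin(u)^2*sin(v)/Abs(sin(u)), sin(2*u)/(2*Abs(sin(u)))), and the second partials r_uu, r_uv, r_vv. Take dot products:
  L(u, v) = r_uu · N̂ = -8*sin(u)/Abs(sin(u)),
  M(u, v) = r_uv · N̂ = 0,
  N(u, v) = r_vv · N̂ = -8*sin(u)^3/Abs(sin(u)).
Evaluating at (u, v) = (pi/2, 0):
  L = -8, M = 0, N = -8.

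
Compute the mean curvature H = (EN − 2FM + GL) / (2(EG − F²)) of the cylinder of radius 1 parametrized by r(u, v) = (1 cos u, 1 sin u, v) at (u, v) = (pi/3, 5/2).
H = -1/2

With E = 1, F = 0, G = 1, L = -1, M = 0, N = 0, assemble
  H = (EN − 2FM + GL) / (2(EG − F²)) = -1/2.
At (u, v) = (pi/3, 5/2): H = -1/2.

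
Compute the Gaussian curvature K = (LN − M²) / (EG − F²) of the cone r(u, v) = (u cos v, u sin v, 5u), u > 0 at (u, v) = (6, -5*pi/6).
K = 0

Coefficients of the first fundamental form: E = 26, F = 0, G = u^2.
Coefficients of the second fundamental form: L = 0, M = 0, N = 5*sqrt(26)*u^2/(26*Abs(u)).
Assemble K = (LN − M²)/(EG − F²) = 0. At (u, v) = (6, -5*pi/6): K = 0.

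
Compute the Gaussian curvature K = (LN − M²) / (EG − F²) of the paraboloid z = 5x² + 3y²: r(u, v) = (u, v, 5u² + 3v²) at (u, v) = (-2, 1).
K = 60/190969

Coefficients of the first fundamental form: E = 100*u^2 + 1, F = 60*u*v, G = 36*v^2 + 1.
Coefficients of the second fundamental form: L = 10/sqrt(100*u^2 + 36*v^2 + 1), M = 0, N = 6/sqrt(100*u^2 + 36*v^2 + 1).
Assemble K = (LN − M²)/(EG − F²) = 60/(10000*u^4 + 7200*u^2*v^2 + 200*u^2 + 1296*v^4 + 72*v^2 + 1). At (u, v) = (-2, 1): K = 60/190969.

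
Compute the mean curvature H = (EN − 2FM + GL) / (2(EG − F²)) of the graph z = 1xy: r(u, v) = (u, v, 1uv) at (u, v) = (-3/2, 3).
H = 36/343

With E = v^2 + 1, F = u*v, G = u^2 + 1, L = 0, M = 1/sqrt(u^2 + v^2 + 1), N = 0, assemble
  H = (EN − 2FM + GL) / (2(EG − F²)) = -u*v/(u^2 + v^2 + 1)^(3/2).
At (u, v) = (-3/2, 3): H = 36/343.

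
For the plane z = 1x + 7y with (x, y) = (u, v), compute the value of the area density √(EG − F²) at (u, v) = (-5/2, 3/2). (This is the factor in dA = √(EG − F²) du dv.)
√(EG − F²)|_{(-5/2, 3/2)} = sqrt(51)

E = 2, F = 7, G = 50, so EG − F² = 51. Taking the positive square root: √(EG − F²) = sqrt(51). At (u, v) = (-5/2, 3/2): sqrt(51).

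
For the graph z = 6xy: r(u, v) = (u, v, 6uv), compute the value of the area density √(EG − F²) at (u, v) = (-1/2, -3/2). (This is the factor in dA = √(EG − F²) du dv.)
√(EG − F²)|_{(-1/2, -3/2)} = sqrt(91)

E = 36*v^2 + 1, F = 36*u*v, G = 36*u^2 + 1, so EG − F² = 36*u^2 + 36*v^2 + 1. Taking the positive square root: √(EG − F²) = sqrt(36*u^2 + 36*v^2 + 1). At (u, v) = (-1/2, -3/2): sqrt(91).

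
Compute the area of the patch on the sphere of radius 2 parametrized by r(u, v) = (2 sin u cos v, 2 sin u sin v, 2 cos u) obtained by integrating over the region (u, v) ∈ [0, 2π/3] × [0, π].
Area = 6*pi

Area = ∫∫ √(EG − F²) du dv with √(EG − F²) = 4*Abs(sin(u)). Integrating over [0, 2π/3] × [0, π] gives 6*pi.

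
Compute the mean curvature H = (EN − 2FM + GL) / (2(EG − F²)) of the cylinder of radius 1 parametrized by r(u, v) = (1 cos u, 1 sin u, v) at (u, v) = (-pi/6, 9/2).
H = -1/2

With E = 1, F = 0, G = 1, L = -1, M = 0, N = 0, assemble
  H = (EN − 2FM + GL) / (2(EG − F²)) = -1/2.
At (u, v) = (-pi/6, 9/2): H = -1/2.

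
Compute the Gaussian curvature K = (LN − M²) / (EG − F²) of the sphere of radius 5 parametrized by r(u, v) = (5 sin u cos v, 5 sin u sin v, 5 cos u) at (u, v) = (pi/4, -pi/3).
K = 1/25

Coefficients of the first fundamental form: E = 25, F = 0, G = 25*sin(u)^2.
Coefficients of the second fundamental form: L = -5*sin(u)/Abs(sin(u)), M = 0, N = -5*sin(u)^3/Abs(sin(u)).
Assemble K = (LN − M²)/(EG − F²) = 1/25. At (u, v) = (pi/4, -pi/3): K = 1/25.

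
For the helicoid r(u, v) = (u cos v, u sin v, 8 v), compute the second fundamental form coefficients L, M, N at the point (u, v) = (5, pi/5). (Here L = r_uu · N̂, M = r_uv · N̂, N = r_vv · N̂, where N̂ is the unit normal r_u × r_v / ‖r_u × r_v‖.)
L = 0;  M = -8*sqrt(89)/89;  N = 0

Compute the unit normal N̂(u, v) = (8*sin(v)/sqrt(u^2 + 64), -8*cos(v)/sqrt(u^2 + 64), u/sqrt(u^2 + 64)), and the second partials r_uu, r_uv, r_vv. Take dot products:
  L(u, v) = r_uu · N̂ = 0,
  M(u, v) = r_uv · N̂ = -8/sqrt(u^2 + 64),
  N(u, v) = r_vv · N̂ = 0.
Evaluating at (u, v) = (5, pi/5):
  L = 0, M = -8*sqrt(89)/89, N = 0.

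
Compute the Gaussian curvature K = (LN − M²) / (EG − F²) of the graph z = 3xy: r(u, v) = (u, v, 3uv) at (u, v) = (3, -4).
K = -9/51076

Coefficients of the first fundamental form: E = 9*v^2 + 1, F = 9*u*v, G = 9*u^2 + 1.
Coefficients of the second fundamental form: L = 0, M = 3/sqrt(9*u^2 + 9*v^2 + 1), N = 0.
Assemble K = (LN − M²)/(EG − F²) = -9/(81*u^4 + 162*u^2*v^2 + 18*u^2 + 81*v^4 + 18*v^2 + 1). At (u, v) = (3, -4): K = -9/51076.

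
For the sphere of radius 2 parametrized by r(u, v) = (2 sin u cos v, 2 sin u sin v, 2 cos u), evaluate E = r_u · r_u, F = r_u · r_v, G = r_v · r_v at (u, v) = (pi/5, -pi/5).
E = 4;  F = 0;  G = 5/2 - sqrt(5)/2

Partials: r_u = (2*cos(u)*cos(v), 2*sin(v)*cos(u), -2*sin(u)), r_v = (-2*sin(u)*sin(v), 2*sin(u)*cos(v), 0). As functions of (u, v):
  E = r_u · r_u = 4,
  F = r_u · r_v = 0,
  G = r_v · r_v = 4*sin(u)^2.
Evaluating at (u, v) = (pi/5, -pi/5): E = 4, F = 0, G = 5/2 - sqrt(5)/2.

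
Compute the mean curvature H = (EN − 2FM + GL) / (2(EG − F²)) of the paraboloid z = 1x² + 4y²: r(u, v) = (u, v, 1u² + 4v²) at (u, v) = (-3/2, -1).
H = 105*sqrt(74)/5476

With E = 4*u^2 + 1, F = 16*u*v, G = 64*v^2 + 1, L = 2/sqrt(4*u^2 + 64*v^2 + 1), M = 0, N = 8/sqrt(4*u^2 + 64*v^2 + 1), assemble
  H = (EN − 2FM + GL) / (2(EG − F²)) = (16*u^2 + 64*v^2 + 5)/(4*u^2 + 64*v^2 + 1)^(3/2).
At (u, v) = (-3/2, -1): H = 105*sqrt(74)/5476.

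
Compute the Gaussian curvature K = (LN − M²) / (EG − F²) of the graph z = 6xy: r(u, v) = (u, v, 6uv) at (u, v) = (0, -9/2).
K = -9/133225

Coefficients of the first fundamental form: E = 36*v^2 + 1, F = 36*u*v, G = 36*u^2 + 1.
Coefficients of the second fundamental form: L = 0, M = 6/sqrt(36*u^2 + 36*v^2 + 1), N = 0.
Assemble K = (LN − M²)/(EG − F²) = -36/(1296*u^4 + 2592*u^2*v^2 + 72*u^2 + 1296*v^4 + 72*v^2 + 1). At (u, v) = (0, -9/2): K = -9/133225.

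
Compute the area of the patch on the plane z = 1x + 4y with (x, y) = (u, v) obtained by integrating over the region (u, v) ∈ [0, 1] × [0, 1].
Area = 3*sqrt(2)

Area = ∫∫ √(EG − F²) du dv with √(EG − F²) = 3*sqrt(2). Integrating over [0, 1] × [0, 1] gives 3*sqrt(2).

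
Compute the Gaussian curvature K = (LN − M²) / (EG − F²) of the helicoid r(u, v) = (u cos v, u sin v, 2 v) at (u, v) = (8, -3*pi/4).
K = -1/1156

Coefficients of the first fundamental form: E = 1, F = 0, G = u^2 + 4.
Coefficients of the second fundamental form: L = 0, M = -2/sqrt(u^2 + 4), N = 0.
Assemble K = (LN − M²)/(EG − F²) = -4/(u^2 + 4)^2. At (u, v) = (8, -3*pi/4): K = -1/1156.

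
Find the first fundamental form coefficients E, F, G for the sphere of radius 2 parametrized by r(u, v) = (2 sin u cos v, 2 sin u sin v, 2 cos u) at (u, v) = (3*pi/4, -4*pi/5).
E = 4;  F = 0;  G = 2

Partials: r_u = (2*cos(u)*cos(v), 2*sin(v)*cos(u), -2*sin(u)), r_v = (-2*sin(u)*sin(v), 2*sin(u)*cos(v), 0). As functions of (u, v):
  E = r_u · r_u = 4,
  F = r_u · r_v = 0,
  G = r_v · r_v = 4*sin(u)^2.
Evaluating at (u, v) = (3*pi/4, -4*pi/5): E = 4, F = 0, G = 2.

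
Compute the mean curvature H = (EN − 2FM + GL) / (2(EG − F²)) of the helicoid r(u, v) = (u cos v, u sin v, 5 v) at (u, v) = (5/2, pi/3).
H = 0

With E = 1, F = 0, G = u^2 + 25, L = 0, M = -5/sqrt(u^2 + 25), N = 0, assemble
  H = (EN − 2FM + GL) / (2(EG − F²)) = 0.
At (u, v) = (5/2, pi/3): H = 0.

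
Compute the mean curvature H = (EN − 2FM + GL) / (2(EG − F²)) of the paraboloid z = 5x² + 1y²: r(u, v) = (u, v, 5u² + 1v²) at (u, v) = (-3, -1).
H = 926*sqrt(905)/819025

With E = 100*u^2 + 1, F = 20*u*v, G = 4*v^2 + 1, L = 10/sqrt(100*u^2 + 4*v^2 + 1), M = 0, N = 2/sqrt(100*u^2 + 4*v^2 + 1), assemble
  H = (EN − 2FM + GL) / (2(EG − F²)) = 2*(50*u^2 + 10*v^2 + 3)/(100*u^2 + 4*v^2 + 1)^(3/2).
At (u, v) = (-3, -1): H = 926*sqrt(905)/819025.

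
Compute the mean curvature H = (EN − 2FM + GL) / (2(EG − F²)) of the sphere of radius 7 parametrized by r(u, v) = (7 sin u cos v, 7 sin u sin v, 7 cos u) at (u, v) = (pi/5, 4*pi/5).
H = -1/7

With E = 49, F = 0, G = 49*sin(u)^2, L = -7*sin(u)/Abs(sin(u)), M = 0, N = -7*sin(u)^3/Abs(sin(u)), assemble
  H = (EN − 2FM + GL) / (2(EG − F²)) = -sin(u)/(7*Abs(sin(u))).
At (u, v) = (pi/5, 4*pi/5): H = -1/7.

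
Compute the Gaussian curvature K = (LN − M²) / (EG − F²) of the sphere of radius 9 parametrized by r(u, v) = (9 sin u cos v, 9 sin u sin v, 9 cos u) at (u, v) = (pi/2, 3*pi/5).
K = 1/81

Coefficients of the first fundamental form: E = 81, F = 0, G = 81*sin(u)^2.
Coefficients of the second fundamental form: L = -9*sin(u)/Abs(sin(u)), M = 0, N = -9*sin(u)^3/Abs(sin(u)).
Assemble K = (LN − M²)/(EG − F²) = 1/81. At (u, v) = (pi/2, 3*pi/5): K = 1/81.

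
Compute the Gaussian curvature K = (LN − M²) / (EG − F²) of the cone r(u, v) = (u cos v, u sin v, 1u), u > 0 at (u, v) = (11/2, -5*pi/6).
K = 0

Coefficients of the first fundamental form: E = 2, F = 0, G = u^2.
Coefficients of the second fundamental form: L = 0, M = 0, N = sqrt(2)*u^2/(2*Abs(u)).
Assemble K = (LN − M²)/(EG − F²) = 0. At (u, v) = (11/2, -5*pi/6): K = 0.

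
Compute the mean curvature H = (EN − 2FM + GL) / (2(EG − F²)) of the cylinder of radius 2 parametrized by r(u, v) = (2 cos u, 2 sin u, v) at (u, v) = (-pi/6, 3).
H = -1/4

With E = 4, F = 0, G = 1, L = -2, M = 0, N = 0, assemble
  H = (EN − 2FM + GL) / (2(EG − F²)) = -1/4.
At (u, v) = (-pi/6, 3): H = -1/4.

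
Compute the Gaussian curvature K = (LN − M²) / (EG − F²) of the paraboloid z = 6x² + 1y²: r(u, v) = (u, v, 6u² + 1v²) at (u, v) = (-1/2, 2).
K = 24/2809

Coefficients of the first fundamental form: E = 144*u^2 + 1, F = 24*u*v, G = 4*v^2 + 1.
Coefficients of the second fundamental form: L = 12/sqrt(144*u^2 + 4*v^2 + 1), M = 0, N = 2/sqrt(144*u^2 + 4*v^2 + 1).
Assemble K = (LN − M²)/(EG − F²) = 24/(20736*u^4 + 1152*u^2*v^2 + 288*u^2 + 16*v^4 + 8*v^2 + 1). At (u, v) = (-1/2, 2): K = 24/2809.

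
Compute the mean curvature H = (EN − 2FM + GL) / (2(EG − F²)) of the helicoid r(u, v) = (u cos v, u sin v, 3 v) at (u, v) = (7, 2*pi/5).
H = 0

With E = 1, F = 0, G = u^2 + 9, L = 0, M = -3/sqrt(u^2 + 9), N = 0, assemble
  H = (EN − 2FM + GL) / (2(EG − F²)) = 0.
At (u, v) = (7, 2*pi/5): H = 0.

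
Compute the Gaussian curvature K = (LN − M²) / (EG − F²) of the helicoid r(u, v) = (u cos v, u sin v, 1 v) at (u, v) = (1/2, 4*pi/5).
K = -16/25

Coefficients of the first fundamental form: E = 1, F = 0, G = u^2 + 1.
Coefficients of the second fundamental form: L = 0, M = -1/sqrt(u^2 + 1), N = 0.
Assemble K = (LN − M²)/(EG − F²) = -1/(u^2 + 1)^2. At (u, v) = (1/2, 4*pi/5): K = -16/25.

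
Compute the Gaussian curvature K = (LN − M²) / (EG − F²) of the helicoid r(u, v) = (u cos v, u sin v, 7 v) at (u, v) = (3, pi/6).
K = -49/3364

Coefficients of the first fundamental form: E = 1, F = 0, G = u^2 + 49.
Coefficients of the second fundamental form: L = 0, M = -7/sqrt(u^2 + 49), N = 0.
Assemble K = (LN − M²)/(EG − F²) = -49/(u^2 + 49)^2. At (u, v) = (3, pi/6): K = -49/3364.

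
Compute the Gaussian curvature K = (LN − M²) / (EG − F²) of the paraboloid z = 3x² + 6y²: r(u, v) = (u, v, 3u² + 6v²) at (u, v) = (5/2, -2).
K = 18/160801

Coefficients of the first fundamental form: E = 36*u^2 + 1, F = 72*u*v, G = 144*v^2 + 1.
Coefficients of the second fundamental form: L = 6/sqrt(36*u^2 + 144*v^2 + 1), M = 0, N = 12/sqrt(36*u^2 + 144*v^2 + 1).
Assemble K = (LN − M²)/(EG − F²) = 72/(1296*u^4 + 10368*u^2*v^2 + 72*u^2 + 20736*v^4 + 288*v^2 + 1). At (u, v) = (5/2, -2): K = 18/160801.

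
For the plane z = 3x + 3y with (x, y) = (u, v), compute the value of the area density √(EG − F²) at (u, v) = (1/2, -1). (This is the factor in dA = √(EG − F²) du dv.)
√(EG − F²)|_{(1/2, -1)} = sqrt(19)

E = 10, F = 9, G = 10, so EG − F² = 19. Taking the positive square root: √(EG − F²) = sqrt(19). At (u, v) = (1/2, -1): sqrt(19).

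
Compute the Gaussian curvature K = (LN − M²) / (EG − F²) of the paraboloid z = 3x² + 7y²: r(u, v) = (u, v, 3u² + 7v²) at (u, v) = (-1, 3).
K = 84/3243601

Coefficients of the first fundamental form: E = 36*u^2 + 1, F = 84*u*v, G = 196*v^2 + 1.
Coefficients of the second fundamental form: L = 6/sqrt(36*u^2 + 196*v^2 + 1), M = 0, N = 14/sqrt(36*u^2 + 196*v^2 + 1).
Assemble K = (LN − M²)/(EG − F²) = 84/(1296*u^4 + 14112*u^2*v^2 + 72*u^2 + 38416*v^4 + 392*v^2 + 1). At (u, v) = (-1, 3): K = 84/3243601.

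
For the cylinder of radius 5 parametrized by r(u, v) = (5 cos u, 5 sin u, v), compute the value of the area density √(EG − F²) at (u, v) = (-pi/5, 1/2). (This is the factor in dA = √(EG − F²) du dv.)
√(EG − F²)|_{(-pi/5, 1/2)} = 5

E = 25, F = 0, G = 1, so EG − F² = 25. Taking the positive square root: √(EG − F²) = 5. At (u, v) = (-pi/5, 1/2): 5.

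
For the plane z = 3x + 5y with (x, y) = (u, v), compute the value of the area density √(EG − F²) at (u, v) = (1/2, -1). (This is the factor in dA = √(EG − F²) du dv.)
√(EG − F²)|_{(1/2, -1)} = sqrt(35)

E = 10, F = 15, G = 26, so EG − F² = 35. Taking the positive square root: √(EG − F²) = sqrt(35). At (u, v) = (1/2, -1): sqrt(35).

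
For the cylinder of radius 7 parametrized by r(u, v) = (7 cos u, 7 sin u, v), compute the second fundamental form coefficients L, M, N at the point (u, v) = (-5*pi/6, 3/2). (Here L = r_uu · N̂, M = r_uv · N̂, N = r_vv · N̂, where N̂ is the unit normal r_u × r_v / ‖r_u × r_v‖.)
L = -7;  M = 0;  N = 0

Compute the unit normal N̂(u, v) = (cos(u), sin(u), 0), and the second partials r_uu, r_uv, r_vv. Take dot products:
  L(u, v) = r_uu · N̂ = -7,
  M(u, v) = r_uv · N̂ = 0,
  N(u, v) = r_vv · N̂ = 0.
Evaluating at (u, v) = (-5*pi/6, 3/2):
  L = -7, M = 0, N = 0.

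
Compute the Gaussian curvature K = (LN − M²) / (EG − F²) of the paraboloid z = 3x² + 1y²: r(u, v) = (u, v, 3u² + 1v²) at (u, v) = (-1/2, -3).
K = 3/529

Coefficients of the first fundamental form: E = 36*u^2 + 1, F = 12*u*v, G = 4*v^2 + 1.
Coefficients of the second fundamental form: L = 6/sqrt(36*u^2 + 4*v^2 + 1), M = 0, N = 2/sqrt(36*u^2 + 4*v^2 + 1).
Assemble K = (LN − M²)/(EG − F²) = 12/(1296*u^4 + 288*u^2*v^2 + 72*u^2 + 16*v^4 + 8*v^2 + 1). At (u, v) = (-1/2, -3): K = 3/529.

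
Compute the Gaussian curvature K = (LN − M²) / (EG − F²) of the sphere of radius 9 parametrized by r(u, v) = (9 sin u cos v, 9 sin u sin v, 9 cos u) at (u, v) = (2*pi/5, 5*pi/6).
K = 1/81

Coefficients of the first fundamental form: E = 81, F = 0, G = 81*sin(u)^2.
Coefficients of the second fundamental form: L = -9*sin(u)/Abs(sin(u)), M = 0, N = -9*sin(u)^3/Abs(sin(u)).
Assemble K = (LN − M²)/(EG − F²) = 1/81. At (u, v) = (2*pi/5, 5*pi/6): K = 1/81.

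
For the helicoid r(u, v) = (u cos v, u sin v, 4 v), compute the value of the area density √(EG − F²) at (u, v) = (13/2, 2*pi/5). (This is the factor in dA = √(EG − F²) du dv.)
√(EG − F²)|_{(13/2, 2*pi/5)} = sqrt(233)/2

E = 1, F = 0, G = u^2 + 16, so EG − F² = u^2 + 16. Taking the positive square root: √(EG − F²) = sqrt(u^2 + 16). At (u, v) = (13/2, 2*pi/5): sqrt(233)/2.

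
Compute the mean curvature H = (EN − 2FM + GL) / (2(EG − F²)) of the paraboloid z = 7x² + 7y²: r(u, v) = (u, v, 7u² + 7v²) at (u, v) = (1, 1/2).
H = 1729*sqrt(246)/60516

With E = 196*u^2 + 1, F = 196*u*v, G = 196*v^2 + 1, L = 14/sqrt(196*u^2 + 196*v^2 + 1), M = 0, N = 14/sqrt(196*u^2 + 196*v^2 + 1), assemble
  H = (EN − 2FM + GL) / (2(EG − F²)) = 14*(98*u^2 + 98*v^2 + 1)/(196*u^2 + 196*v^2 + 1)^(3/2).
At (u, v) = (1, 1/2): H = 1729*sqrt(246)/60516.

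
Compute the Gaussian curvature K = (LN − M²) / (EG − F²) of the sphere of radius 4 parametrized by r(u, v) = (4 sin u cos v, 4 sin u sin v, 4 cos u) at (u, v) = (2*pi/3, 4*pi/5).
K = 1/16

Coefficients of the first fundamental form: E = 16, F = 0, G = 16*sin(u)^2.
Coefficients of the second fundamental form: L = -4*sin(u)/Abs(sin(u)), M = 0, N = -4*sin(u)^3/Abs(sin(u)).
Assemble K = (LN − M²)/(EG − F²) = 1/16. At (u, v) = (2*pi/3, 4*pi/5): K = 1/16.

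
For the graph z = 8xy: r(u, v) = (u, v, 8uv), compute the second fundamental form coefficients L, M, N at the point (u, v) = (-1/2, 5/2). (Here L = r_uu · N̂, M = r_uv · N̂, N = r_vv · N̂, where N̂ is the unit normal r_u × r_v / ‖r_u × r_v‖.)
L = 0;  M = 8*sqrt(417)/417;  N = 0

Compute the unit normal N̂(u, v) = (-8*v/sqrt(64*u^2 + 64*v^2 + 1), -8*u/sqrt(64*u^2 + 64*v^2 + 1), 1/sqrt(64*u^2 + 64*v^2 + 1)), and the second partials r_uu, r_uv, r_vv. Take dot products:
  L(u, v) = r_uu · N̂ = 0,
  M(u, v) = r_uv · N̂ = 8/sqrt(64*u^2 + 64*v^2 + 1),
  N(u, v) = r_vv · N̂ = 0.
Evaluating at (u, v) = (-1/2, 5/2):
  L = 0, M = 8*sqrt(417)/417, N = 0.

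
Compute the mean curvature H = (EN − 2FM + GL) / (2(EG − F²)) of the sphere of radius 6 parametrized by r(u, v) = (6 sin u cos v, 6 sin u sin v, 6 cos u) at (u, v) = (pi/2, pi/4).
H = -1/6

With E = 36, F = 0, G = 36*sin(u)^2, L = -6*sin(u)/Abs(sin(u)), M = 0, N = -6*sin(u)^3/Abs(sin(u)), assemble
  H = (EN − 2FM + GL) / (2(EG − F²)) = -sin(u)/(6*Abs(sin(u))).
At (u, v) = (pi/2, pi/4): H = -1/6.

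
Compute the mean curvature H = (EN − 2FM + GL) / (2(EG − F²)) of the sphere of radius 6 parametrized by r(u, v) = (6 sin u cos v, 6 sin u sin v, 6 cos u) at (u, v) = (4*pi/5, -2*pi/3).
H = -1/6

With E = 36, F = 0, G = 36*sin(u)^2, L = -6*sin(u)/Abs(sin(u)), M = 0, N = -6*sin(u)^3/Abs(sin(u)), assemble
  H = (EN − 2FM + GL) / (2(EG − F²)) = -sin(u)/(6*Abs(sin(u))).
At (u, v) = (4*pi/5, -2*pi/3): H = -1/6.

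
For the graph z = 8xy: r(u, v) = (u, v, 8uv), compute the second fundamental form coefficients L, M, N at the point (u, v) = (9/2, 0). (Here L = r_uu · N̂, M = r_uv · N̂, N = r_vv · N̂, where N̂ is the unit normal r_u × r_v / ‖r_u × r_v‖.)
L = 0;  M = 8*sqrt(1297)/1297;  N = 0

Compute the unit normal N̂(u, v) = (-8*v/sqrt(64*u^2 + 64*v^2 + 1), -8*u/sqrt(64*u^2 + 64*v^2 + 1), 1/sqrt(64*u^2 + 64*v^2 + 1)), and the second partials r_uu, r_uv, r_vv. Take dot products:
  L(u, v) = r_uu · N̂ = 0,
  M(u, v) = r_uv · N̂ = 8/sqrt(64*u^2 + 64*v^2 + 1),
  N(u, v) = r_vv · N̂ = 0.
Evaluating at (u, v) = (9/2, 0):
  L = 0, M = 8*sqrt(1297)/1297, N = 0.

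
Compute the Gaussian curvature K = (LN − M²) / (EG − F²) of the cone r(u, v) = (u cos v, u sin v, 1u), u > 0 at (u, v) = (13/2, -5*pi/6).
K = 0

Coefficients of the first fundamental form: E = 2, F = 0, G = u^2.
Coefficients of the second fundamental form: L = 0, M = 0, N = sqrt(2)*u^2/(2*Abs(u)).
Assemble K = (LN − M²)/(EG − F²) = 0. At (u, v) = (13/2, -5*pi/6): K = 0.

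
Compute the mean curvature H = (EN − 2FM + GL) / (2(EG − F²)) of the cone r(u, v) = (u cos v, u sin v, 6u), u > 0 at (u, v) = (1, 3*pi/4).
H = 3*sqrt(37)/37

With E = 37, F = 0, G = u^2, L = 0, M = 0, N = 6*sqrt(37)*u^2/(37*Abs(u)), assemble
  H = (EN − 2FM + GL) / (2(EG − F²)) = 3*sqrt(37)/(37*Abs(u)).
At (u, v) = (1, 3*pi/4): H = 3*sqrt(37)/37.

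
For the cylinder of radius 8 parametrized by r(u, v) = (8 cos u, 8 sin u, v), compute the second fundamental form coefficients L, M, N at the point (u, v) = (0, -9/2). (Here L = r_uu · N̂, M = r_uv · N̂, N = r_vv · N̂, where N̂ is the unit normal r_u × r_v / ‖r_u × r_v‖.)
L = -8;  M = 0;  N = 0

Compute the unit normal N̂(u, v) = (cos(u), sin(u), 0), and the second partials r_uu, r_uv, r_vv. Take dot products:
  L(u, v) = r_uu · N̂ = -8,
  M(u, v) = r_uv · N̂ = 0,
  N(u, v) = r_vv · N̂ = 0.
Evaluating at (u, v) = (0, -9/2):
  L = -8, M = 0, N = 0.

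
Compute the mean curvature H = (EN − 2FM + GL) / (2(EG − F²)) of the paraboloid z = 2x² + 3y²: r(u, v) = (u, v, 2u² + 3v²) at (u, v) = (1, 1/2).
H = 71*sqrt(26)/676

With E = 16*u^2 + 1, F = 24*u*v, G = 36*v^2 + 1, L = 4/sqrt(16*u^2 + 36*v^2 + 1), M = 0, N = 6/sqrt(16*u^2 + 36*v^2 + 1), assemble
  H = (EN − 2FM + GL) / (2(EG − F²)) = (48*u^2 + 72*v^2 + 5)/(16*u^2 + 36*v^2 + 1)^(3/2).
At (u, v) = (1, 1/2): H = 71*sqrt(26)/676.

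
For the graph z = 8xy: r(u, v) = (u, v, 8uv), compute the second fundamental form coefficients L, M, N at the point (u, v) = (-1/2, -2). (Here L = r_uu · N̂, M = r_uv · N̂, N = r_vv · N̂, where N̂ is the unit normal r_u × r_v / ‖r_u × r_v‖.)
L = 0;  M = 8*sqrt(273)/273;  N = 0

Compute the unit normal N̂(u, v) = (-8*v/sqrt(64*u^2 + 64*v^2 + 1), -8*u/sqrt(64*u^2 + 64*v^2 + 1), 1/sqrt(64*u^2 + 64*v^2 + 1)), and the second partials r_uu, r_uv, r_vv. Take dot products:
  L(u, v) = r_uu · N̂ = 0,
  M(u, v) = r_uv · N̂ = 8/sqrt(64*u^2 + 64*v^2 + 1),
  N(u, v) = r_vv · N̂ = 0.
Evaluating at (u, v) = (-1/2, -2):
  L = 0, M = 8*sqrt(273)/273, N = 0.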